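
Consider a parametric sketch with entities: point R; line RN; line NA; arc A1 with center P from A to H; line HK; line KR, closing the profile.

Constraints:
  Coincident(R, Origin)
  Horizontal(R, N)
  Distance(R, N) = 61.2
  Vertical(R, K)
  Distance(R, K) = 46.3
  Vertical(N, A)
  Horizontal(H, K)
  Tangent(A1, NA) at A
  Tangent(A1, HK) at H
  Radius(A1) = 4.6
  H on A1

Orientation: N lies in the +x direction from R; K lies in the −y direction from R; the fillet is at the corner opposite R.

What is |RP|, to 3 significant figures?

70.3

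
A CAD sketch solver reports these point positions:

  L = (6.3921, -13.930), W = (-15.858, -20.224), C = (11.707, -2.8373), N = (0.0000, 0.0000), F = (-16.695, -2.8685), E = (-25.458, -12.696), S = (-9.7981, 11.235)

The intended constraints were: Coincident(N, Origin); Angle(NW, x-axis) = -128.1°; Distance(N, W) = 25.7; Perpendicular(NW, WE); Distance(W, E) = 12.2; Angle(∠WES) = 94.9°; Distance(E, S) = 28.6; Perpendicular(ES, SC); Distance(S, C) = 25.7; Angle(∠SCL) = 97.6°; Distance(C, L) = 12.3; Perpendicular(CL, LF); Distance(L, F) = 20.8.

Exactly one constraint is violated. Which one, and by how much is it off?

Distance(L, F) = 20.8 — off by 4.80.

N = (0.00, 0.00) ✓; NW at -128.1° ✓; |NW| = 25.70 ✓; ∠(NW, WE) = 90.00° ✓; |WE| = 12.20 ✓; ∠WES = 94.90° ✓; |ES| = 28.60 ✓; ∠(ES, SC) = 90.00° ✓; |SC| = 25.70 ✓; ∠SCL = 97.60° ✓; |CL| = 12.30 ✓; ∠(CL, LF) = 90.00° ✓; |LF| = 25.60 ✗.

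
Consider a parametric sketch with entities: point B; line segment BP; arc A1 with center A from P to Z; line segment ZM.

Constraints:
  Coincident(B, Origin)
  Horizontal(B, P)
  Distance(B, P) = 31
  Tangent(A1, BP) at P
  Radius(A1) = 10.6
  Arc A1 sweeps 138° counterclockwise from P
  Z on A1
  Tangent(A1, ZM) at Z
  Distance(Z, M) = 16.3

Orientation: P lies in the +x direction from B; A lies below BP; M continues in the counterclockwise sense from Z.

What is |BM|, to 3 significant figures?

46.5

B is at the origin; BP is horizontal with |BP| = 31.0 and P on the +x side, so P = (31.0, 0.00). A1 meets BP tangentially, so AP is at right angles to BP, so A = P + (0, -10.6) = (31.0, -10.6). On A1, P sits at bearing 90° from A; a 138° counterclockwise sweep puts Z at bearing 228°, so Z = A + 10.6·(cos 228°, sin 228°) = (23.9, -18.5). Since A1 is tangent to ZM there, AZ ⟂ ZM, so ZM runs along (−sin 228°, cos 228°); with |ZM| = 16.3, M = (36.0, -29.4). Then |BM| = |M − B| = 46.5.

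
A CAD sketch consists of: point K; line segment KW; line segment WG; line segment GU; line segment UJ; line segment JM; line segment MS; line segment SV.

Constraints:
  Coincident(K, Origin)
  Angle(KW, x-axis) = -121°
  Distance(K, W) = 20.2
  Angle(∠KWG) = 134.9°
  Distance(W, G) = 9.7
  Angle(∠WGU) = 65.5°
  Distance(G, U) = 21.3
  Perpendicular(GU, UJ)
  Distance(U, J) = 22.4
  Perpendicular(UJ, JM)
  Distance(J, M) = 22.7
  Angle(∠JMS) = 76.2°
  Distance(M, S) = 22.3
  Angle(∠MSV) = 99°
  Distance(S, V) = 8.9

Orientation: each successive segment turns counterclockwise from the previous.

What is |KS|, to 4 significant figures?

24.31

K is at the origin; KW runs at -121.0° with length 20.2, so W = (-10.40, -17.31). ∠KWG = 134.9° gives WG at -75.90° from the x-axis; with |WG| = 9.7, G = (-8.041, -26.72). ∠WGU = 65.5° gives GU at 38.60° from the x-axis; with |GU| = 21.3, U = (8.606, -13.43). GU ⟂ UJ, so UJ runs at 128.6°; with |UJ| = 22.4, J = (-5.369, 4.072). UJ ⟂ JM, so JM runs at -141.4°; with |JM| = 22.7, M = (-23.11, -10.09). ∠JMS = 76.2° gives MS at -37.60° from the x-axis; with |MS| = 22.3, S = (-5.442, -23.70). Then |KS| = |S − K| = 24.31.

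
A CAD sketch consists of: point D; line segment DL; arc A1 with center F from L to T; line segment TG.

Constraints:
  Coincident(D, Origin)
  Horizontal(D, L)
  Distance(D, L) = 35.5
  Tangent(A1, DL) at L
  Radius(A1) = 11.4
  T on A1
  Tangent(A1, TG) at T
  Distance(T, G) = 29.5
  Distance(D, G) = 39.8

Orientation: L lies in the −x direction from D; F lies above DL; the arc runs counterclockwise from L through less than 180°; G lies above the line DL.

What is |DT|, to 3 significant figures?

25.9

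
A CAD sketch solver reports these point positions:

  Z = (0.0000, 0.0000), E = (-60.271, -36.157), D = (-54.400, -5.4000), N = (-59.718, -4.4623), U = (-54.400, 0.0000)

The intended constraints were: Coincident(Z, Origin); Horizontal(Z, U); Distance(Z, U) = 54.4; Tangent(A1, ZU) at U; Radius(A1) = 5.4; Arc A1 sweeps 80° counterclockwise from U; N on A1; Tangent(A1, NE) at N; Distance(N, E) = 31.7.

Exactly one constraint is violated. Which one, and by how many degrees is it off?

Tangent(A1, NE) at N — off by 9.00°.

Z = (0.00, 0.00) ✓; Z.y = 0.00, U.y = 0.00 ✓; |ZU| = 54.40 ✓; ∠(DU, UZ) = 90.00° ✓; |DU| = 5.400 ✓; bearing(D→N) − bearing(D→U) = 80.00° ✓; |DN| = 5.400 ✓; ∠(DN, NE) = 81.00° ✗; |NE| = 31.70 ✓.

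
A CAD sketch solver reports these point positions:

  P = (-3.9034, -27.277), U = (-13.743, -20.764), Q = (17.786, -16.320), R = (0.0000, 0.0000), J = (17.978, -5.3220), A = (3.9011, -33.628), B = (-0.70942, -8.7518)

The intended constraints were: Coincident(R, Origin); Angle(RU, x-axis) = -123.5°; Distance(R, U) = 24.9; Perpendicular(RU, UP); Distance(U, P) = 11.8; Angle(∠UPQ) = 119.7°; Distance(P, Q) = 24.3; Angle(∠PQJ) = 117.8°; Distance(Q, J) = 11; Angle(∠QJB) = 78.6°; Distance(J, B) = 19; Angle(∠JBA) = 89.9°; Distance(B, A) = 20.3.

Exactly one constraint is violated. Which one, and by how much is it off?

Distance(B, A) = 20.3 — off by 5.00.

R = (0.00, 0.00) ✓; RU at -123.5° ✓; |RU| = 24.90 ✓; ∠(RU, UP) = 90.00° ✓; |UP| = 11.80 ✓; ∠UPQ = 119.7° ✓; |PQ| = 24.30 ✓; ∠PQJ = 117.8° ✓; |QJ| = 11.00 ✓; ∠QJB = 78.60° ✓; |JB| = 19.00 ✓; ∠JBA = 89.90° ✓; |BA| = 25.30 ✗.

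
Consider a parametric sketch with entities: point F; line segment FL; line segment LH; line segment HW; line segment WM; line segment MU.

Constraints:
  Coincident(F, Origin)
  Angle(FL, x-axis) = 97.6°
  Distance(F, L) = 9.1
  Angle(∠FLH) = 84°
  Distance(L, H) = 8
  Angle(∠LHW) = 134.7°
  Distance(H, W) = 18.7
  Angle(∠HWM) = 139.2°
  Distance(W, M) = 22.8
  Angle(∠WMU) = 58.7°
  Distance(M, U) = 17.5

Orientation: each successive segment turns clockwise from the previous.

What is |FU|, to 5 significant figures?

19.930

∠HWM = 139.2° gives WM at -84.500° from the x-axis; with |WM| = 22.8, M = (22.498, -26.371). ∠WMU = 58.7° gives MU at 154.20° from the x-axis; with |MU| = 17.5, U = (6.7425, -18.755). Then |FU| = |U − F| = 19.930.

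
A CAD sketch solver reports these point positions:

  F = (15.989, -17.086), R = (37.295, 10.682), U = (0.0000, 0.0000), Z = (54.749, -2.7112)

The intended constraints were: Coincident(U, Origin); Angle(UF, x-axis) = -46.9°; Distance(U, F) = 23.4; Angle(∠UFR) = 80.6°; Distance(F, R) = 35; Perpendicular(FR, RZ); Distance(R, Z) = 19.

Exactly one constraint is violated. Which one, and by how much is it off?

Distance(R, Z) = 19 — off by 3.00.

U = (0.00, 0.00) ✓; UF at -46.90° ✓; |UF| = 23.40 ✓; ∠UFR = 80.60° ✓; |FR| = 35.00 ✓; ∠(FR, RZ) = 90.00° ✓; |RZ| = 22.00 ✗.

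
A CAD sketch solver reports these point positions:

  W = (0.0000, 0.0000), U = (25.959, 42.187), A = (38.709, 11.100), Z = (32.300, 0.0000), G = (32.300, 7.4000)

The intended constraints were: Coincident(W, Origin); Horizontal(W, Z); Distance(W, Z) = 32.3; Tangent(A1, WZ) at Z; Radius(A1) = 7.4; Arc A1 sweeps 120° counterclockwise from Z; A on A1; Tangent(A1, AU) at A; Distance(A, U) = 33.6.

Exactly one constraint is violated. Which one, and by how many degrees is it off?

Tangent(A1, AU) at A — off by 7.70°.

W = (0.00, 0.00) ✓; W.y = 0.00, Z.y = 0.00 ✓; |WZ| = 32.30 ✓; ∠(GZ, ZW) = 90.00° ✓; |GZ| = 7.400 ✓; bearing(G→A) − bearing(G→Z) = 120.0° ✓; |GA| = 7.400 ✓; ∠(GA, AU) = 97.70° ✗; |AU| = 33.60 ✓.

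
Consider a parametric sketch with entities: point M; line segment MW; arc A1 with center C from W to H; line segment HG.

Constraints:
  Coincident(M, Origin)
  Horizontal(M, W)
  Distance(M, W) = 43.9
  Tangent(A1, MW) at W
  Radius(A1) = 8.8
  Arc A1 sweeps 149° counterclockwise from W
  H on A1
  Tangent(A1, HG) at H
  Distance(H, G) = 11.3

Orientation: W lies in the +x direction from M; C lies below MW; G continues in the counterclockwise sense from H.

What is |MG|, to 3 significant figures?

53.8

M is at the origin; M and W share the same y with |MW| = 43.9 and W on the +x side, so W = (43.9, 0.00). A1 meets MW tangentially, so CW is at right angles to MW, so C = W + (0, -8.8) = (43.9, -8.80). On A1, W sits at bearing 90° from C; a 149° counterclockwise sweep puts H at bearing 239°, so H = C + 8.8·(cos 239°, sin 239°) = (39.4, -16.3). A1 meets HG tangentially, so CH is at right angles to HG, so HG runs along (−sin 239°, cos 239°); with |HG| = 11.3, G = (49.1, -22.2). Then |MG| = |G − M| = 53.8.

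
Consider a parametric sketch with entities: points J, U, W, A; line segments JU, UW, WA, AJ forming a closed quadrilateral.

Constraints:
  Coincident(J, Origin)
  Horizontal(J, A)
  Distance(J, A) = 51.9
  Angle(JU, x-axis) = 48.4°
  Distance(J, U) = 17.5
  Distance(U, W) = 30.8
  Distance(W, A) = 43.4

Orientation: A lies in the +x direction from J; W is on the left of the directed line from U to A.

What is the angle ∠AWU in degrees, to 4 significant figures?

67.15°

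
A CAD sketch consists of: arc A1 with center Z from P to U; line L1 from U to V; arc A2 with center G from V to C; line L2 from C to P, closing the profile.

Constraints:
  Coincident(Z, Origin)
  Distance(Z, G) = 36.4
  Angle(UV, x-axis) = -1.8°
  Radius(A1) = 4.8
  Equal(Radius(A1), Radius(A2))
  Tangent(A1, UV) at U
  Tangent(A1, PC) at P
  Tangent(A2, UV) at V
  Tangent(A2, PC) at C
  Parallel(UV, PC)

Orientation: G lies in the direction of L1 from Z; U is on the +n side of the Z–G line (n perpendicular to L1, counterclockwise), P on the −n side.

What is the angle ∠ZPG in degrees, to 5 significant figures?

82.488°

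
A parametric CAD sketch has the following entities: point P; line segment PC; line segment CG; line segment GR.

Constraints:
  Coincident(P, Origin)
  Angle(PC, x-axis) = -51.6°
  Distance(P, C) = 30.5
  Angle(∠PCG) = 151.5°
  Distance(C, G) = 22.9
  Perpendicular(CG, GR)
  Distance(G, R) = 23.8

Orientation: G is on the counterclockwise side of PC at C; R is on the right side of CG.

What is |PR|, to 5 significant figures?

62.781

P is at the origin; PC runs at -51.6° with length 30.5, so C = 30.5·(cos -51.6°, sin -51.6°) = (18.945, -23.903). ∠PCG = 151.5°, so CG runs at -51.6° + (180° − 151.5°) = -23.100° from the x-axis; with |CG| = 22.9, G = C + 22.9·(cos -23.100°, sin -23.100°) = (40.009, -32.887). The perpendicularity gives GR at right angles to CG; with |GR| = 23.8 on the right of CG, R = G + 23.8·(-0.39234, -0.91982) = (30.671, -54.779). Then |PR| = |R − P| = 62.781.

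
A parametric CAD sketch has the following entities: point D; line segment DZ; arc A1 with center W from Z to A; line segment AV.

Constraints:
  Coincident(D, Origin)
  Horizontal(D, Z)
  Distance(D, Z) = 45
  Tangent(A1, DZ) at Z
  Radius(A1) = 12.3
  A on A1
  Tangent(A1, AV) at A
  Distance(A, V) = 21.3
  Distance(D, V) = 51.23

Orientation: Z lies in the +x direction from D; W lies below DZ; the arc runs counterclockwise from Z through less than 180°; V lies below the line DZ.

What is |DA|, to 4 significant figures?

36.01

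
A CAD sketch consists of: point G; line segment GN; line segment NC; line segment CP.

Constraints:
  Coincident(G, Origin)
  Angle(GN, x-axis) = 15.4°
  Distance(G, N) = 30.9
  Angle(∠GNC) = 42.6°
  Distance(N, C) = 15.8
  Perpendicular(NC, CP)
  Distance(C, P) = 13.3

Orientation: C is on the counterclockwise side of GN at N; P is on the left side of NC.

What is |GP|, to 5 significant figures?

10.307

G is at the origin; GN runs at 15.4° with length 30.9, so N = 30.9·(cos 15.4°, sin 15.4°) = (29.791, 8.2057). ∠GNC = 42.6°, so NC runs at 15.4° + (180° − 42.6°) = 152.80° from the x-axis; with |NC| = 15.8, C = N + 15.8·(cos 152.80°, sin 152.80°) = (15.738, 15.428). The perpendicularity gives CP at right angles to NC; with |CP| = 13.3 on the left of NC, P = C + 13.3·(-0.45710, -0.88942) = (9.6584, 3.5986). Then |GP| = |P − G| = 10.307.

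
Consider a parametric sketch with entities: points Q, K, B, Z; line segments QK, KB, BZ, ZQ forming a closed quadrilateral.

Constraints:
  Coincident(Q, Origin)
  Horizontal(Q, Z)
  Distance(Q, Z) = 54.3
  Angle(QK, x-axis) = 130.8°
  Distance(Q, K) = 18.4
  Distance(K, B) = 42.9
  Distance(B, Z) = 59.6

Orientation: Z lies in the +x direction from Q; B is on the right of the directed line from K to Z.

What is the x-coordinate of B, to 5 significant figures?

1.1201

Q is at the origin; Q and Z share the same y with |QZ| = 54.3 and Z in +x, so Z = (54.3, 0). QK runs at 130.8° with |QK| = 18.4, so K = (-12.023, 13.929). B is determined by |KB| = 42.9 and |BZ| = 59.6 together: it lies at the intersection of circle(K, 42.9) and circle(Z, 59.6). With |KZ| = 67.770, the foot of the radical line on KZ is 21.256 from K and the perpendicular offset is √(42.9² − 21.256²) = 37.264. Taking the right-of-KZ solution: B = (1.1201, -26.908).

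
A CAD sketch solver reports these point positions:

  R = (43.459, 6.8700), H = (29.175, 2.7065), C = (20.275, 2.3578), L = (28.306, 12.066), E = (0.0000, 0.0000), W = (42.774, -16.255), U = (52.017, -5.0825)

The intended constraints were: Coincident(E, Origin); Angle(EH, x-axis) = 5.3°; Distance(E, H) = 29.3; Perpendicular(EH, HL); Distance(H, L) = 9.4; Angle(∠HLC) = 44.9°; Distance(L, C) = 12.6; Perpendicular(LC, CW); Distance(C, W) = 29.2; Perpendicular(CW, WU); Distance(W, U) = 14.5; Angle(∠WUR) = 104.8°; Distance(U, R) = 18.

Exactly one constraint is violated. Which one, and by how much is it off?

Distance(U, R) = 18 — off by 3.30.

E = (0.00, 0.00) ✓; EH at 5.300° ✓; |EH| = 29.30 ✓; ∠(EH, HL) = 90.00° ✓; |HL| = 9.400 ✓; ∠HLC = 44.90° ✓; |LC| = 12.60 ✓; ∠(LC, CW) = 90.00° ✓; |CW| = 29.20 ✓; ∠(CW, WU) = 90.00° ✓; |WU| = 14.50 ✓; ∠WUR = 104.8° ✓; |UR| = 14.70 ✗.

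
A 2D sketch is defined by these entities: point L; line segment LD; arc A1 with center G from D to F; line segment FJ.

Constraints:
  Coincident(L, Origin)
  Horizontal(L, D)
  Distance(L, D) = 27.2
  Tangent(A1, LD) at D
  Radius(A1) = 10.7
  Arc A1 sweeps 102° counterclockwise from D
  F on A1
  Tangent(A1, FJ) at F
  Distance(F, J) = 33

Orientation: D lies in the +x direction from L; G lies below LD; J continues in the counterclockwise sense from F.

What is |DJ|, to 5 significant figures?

45.347

On A1, D sits at bearing 90° from G; a 102° counterclockwise sweep puts F at bearing 192°, so F = G + 10.7·(cos 192°, sin 192°) = (16.734, -12.925). The tangent condition forces GF to be normal to FJ, so FJ runs along (−sin 192°, cos 192°); with |FJ| = 33.0, J = (23.595, -45.204). Then |DJ| = |J − D| = 45.347.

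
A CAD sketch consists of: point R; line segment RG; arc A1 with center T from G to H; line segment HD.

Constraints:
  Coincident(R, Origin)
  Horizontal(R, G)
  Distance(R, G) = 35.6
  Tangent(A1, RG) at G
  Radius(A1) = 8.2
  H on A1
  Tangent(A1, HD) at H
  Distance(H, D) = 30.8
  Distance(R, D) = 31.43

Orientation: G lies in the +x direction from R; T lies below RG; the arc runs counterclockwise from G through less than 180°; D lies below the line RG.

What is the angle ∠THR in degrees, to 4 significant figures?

153.3°

Checks: R.y = 0.00, G.y = 0.00 ✓; |RG| = 35.60 ✓; |TH| = 8.200 ✓; ∠(TH, HD) = 90.00° ✓; |HD| = 30.80 ✓; |RD| = 31.43 ✓.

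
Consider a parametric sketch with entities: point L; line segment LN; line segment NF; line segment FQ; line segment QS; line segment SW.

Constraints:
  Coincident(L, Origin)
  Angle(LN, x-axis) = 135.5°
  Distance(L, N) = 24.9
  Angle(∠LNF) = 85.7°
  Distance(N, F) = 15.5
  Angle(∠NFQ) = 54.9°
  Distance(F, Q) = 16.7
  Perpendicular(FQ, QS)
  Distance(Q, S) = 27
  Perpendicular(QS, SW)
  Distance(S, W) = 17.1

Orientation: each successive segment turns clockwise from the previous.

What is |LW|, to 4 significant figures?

41.51

The perpendicularity gives QS at right angles to FQ, so QS runs at -173.9°; with |QS| = 27.0, S = (-31.17, 8.188). The perpendicularity gives SW at right angles to QS, so SW runs at 96.10°; with |SW| = 17.1, W = (-32.99, 25.19). Then |LW| = |W − L| = 41.51.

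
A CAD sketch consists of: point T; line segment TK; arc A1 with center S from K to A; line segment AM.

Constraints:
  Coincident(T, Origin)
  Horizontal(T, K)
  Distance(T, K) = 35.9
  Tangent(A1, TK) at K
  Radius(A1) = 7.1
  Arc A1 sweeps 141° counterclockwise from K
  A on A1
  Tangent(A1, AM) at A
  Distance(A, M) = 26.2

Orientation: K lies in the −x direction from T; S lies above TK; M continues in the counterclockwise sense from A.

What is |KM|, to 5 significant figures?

33.162

T is at the origin; T and K share the same y with |TK| = 35.9 and K on the −x side, so K = (-35.900, 0.0000). Tangency of A1 to TK means the radius SK is perpendicular to TK, so S = K + (0, 7.1) = (-35.900, 7.1000). On A1, K sits at bearing -90° from S; a 141° counterclockwise sweep puts A at bearing 51°, so A = S + 7.1·(cos 51°, sin 51°) = (-31.432, 12.618). Tangency of A1 to AM means the radius SA is perpendicular to AM, so AM runs along (−sin 51°, cos 51°); with |AM| = 26.2, M = (-51.793, 29.106). Then |KM| = |M − K| = 33.162.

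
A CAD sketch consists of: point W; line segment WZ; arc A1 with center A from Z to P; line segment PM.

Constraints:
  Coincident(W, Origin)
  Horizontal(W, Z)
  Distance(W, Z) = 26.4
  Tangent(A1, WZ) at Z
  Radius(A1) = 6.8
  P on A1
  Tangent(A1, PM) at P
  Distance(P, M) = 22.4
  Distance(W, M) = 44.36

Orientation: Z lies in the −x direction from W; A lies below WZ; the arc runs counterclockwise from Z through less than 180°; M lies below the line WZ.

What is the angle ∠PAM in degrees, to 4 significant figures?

73.11°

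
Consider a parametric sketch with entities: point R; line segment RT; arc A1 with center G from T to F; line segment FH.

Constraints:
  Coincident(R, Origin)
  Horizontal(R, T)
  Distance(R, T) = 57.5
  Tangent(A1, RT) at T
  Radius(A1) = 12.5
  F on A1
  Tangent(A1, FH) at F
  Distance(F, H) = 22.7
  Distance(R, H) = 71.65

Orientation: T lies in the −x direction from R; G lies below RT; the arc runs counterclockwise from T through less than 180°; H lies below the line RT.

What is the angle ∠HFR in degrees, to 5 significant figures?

81.991°

R is at the origin; R and T share the same y with |RT| = 57.5 and T on the −x side, so T = (-57.500, 0.0000). The tangent condition forces GT to be normal to RT, so G = T + (0, -12.5) = (-57.500, -12.500). Since GF ⟂ FH (tangency), |GH| = √(12.5² + 22.7²) = 25.914 regardless of where F sits on A1. So H lies on both circle(R, 71.65) and circle(G, 25.914); the below-RT intersection is H = (-60.600, -38.228). F is the foot of the tangent from H: F = (-69.092, -17.176).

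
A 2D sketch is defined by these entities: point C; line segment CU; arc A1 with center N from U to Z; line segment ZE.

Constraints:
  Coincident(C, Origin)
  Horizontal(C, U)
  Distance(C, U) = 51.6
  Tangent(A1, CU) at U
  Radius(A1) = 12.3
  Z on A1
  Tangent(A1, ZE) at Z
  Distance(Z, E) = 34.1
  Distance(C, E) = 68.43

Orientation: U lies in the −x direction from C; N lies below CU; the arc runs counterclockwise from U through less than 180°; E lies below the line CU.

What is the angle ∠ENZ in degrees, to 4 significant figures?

70.17°

Checks: |NZ| = 12.30 ✓; ∠(NZ, ZE) = 90.00° ✓; |ZE| = 34.10 ✓; |CE| = 68.43 ✓.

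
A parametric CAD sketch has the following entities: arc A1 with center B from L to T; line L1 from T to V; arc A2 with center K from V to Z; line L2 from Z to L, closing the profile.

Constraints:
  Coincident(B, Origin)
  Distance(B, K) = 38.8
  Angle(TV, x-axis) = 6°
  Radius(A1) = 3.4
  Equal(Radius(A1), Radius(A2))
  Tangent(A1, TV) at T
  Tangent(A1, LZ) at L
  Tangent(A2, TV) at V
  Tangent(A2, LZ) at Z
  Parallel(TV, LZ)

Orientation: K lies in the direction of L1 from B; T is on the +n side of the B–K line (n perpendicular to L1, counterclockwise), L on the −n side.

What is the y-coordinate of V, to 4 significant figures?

7.437

The slot axis is L1's direction at 6.0°, so u = (cos 6.0°, sin 6.0°) = (0.9945, 0.1045) and n = (−sin 6.0°, cos 6.0°) = (-0.1045, 0.9945). B is at the origin and K lies 38.8 along u from B, so K = 38.8·u = (38.59, 4.056). Tangency of A1 to both parallel lines with radius 3.4 puts T and L at B ± 3.4·n: T = (-0.3554, 3.381), L = (0.3554, -3.381). Equal radii place V and Z the same way about K: V = K + 3.4·n = (38.23, 7.437), Z = K − 3.4·n = (38.94, 0.6743). So V.y = 7.437.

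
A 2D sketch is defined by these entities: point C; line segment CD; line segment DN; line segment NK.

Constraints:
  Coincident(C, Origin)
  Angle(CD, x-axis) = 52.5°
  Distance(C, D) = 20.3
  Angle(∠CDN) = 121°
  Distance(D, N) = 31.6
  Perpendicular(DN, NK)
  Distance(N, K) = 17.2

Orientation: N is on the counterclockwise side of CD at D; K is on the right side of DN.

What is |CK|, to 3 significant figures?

54.5

∠CDN = 121.0°, so DN runs at 52.5° + (180° − 121.0°) = 112° from the x-axis; with |DN| = 31.6, N = D + 31.6·(cos 112°, sin 112°) = (0.776, 45.5). DN is perpendicular to NK; with |NK| = 17.2 on the right of DN, K = N + 17.2·(0.930, 0.367) = (16.8, 51.8). Then |CK| = |K − C| = 54.5.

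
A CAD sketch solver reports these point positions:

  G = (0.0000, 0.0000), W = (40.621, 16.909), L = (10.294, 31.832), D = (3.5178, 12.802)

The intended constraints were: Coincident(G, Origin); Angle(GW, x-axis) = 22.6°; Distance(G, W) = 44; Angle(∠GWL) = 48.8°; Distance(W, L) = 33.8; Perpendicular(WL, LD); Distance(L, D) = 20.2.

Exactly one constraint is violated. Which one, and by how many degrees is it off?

Perpendicular(WL, LD) — off by 6.60°.

G = (0.00, 0.00) ✓; GW at 22.60° ✓; |GW| = 44.00 ✓; ∠GWL = 48.80° ✓; |WL| = 33.80 ✓; ∠(WL, LD) = 96.60° ✗; |LD| = 20.20 ✓.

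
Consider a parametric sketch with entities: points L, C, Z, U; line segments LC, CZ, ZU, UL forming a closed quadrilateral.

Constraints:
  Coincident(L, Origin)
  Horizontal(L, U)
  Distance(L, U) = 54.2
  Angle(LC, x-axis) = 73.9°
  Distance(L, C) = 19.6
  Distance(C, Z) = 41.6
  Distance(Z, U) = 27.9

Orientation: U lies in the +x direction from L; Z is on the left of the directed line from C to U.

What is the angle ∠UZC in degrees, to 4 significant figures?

95.53°

Checks: |CZ| = 41.60 ✓; |ZU| = 27.90 ✓.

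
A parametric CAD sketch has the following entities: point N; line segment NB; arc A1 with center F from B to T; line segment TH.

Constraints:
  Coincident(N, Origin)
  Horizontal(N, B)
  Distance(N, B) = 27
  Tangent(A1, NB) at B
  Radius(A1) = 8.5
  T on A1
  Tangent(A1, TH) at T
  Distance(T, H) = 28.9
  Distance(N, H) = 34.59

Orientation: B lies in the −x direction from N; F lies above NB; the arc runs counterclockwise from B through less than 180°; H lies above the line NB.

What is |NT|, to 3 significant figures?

19.8

Checks: N.y = 0.00, B.y = 0.00 ✓; ∠(FB, BN) = 90.00° ✓; |FT| = 8.500 ✓; ∠(FT, TH) = 90.00° ✓; |TH| = 28.90 ✓; |NH| = 34.59 ✓.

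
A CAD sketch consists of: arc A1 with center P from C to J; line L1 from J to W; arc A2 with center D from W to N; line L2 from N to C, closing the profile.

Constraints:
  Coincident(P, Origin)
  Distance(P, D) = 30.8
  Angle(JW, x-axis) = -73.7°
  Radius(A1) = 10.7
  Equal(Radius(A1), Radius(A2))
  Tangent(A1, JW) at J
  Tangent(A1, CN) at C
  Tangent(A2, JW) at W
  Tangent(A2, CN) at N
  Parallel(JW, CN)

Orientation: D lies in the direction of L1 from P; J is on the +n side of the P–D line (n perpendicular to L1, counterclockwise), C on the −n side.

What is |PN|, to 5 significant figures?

32.606

The slot axis is L1's direction at -73.7°, so u = (cos -73.7°, sin -73.7°) = (0.28067, -0.95981) and n = (−sin -73.7°, cos -73.7°) = (0.95981, 0.28067). P is at the origin and D lies 30.8 along u from P, so D = 30.8·u = (8.6445, -29.562). Tangency of A1 to both parallel lines with radius 10.7 puts J and C at P ± 10.7·n: J = (10.270, 3.0031), C = (-10.270, -3.0031). Equal radii place W and N the same way about D: W = D + 10.7·n = (18.914, -26.559), N = D − 10.7·n = (-1.6254, -32.565). Then |PN| = |N − P| = 32.606.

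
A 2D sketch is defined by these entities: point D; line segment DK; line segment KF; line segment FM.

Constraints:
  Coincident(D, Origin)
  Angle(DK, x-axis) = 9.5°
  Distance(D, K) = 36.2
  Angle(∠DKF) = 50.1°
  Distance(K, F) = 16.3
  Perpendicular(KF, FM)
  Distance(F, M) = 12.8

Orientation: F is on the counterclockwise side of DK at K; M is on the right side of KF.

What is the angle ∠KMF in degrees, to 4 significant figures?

51.86°

D is at the origin; DK runs at 9.5° with length 36.2, so K = 36.2·(cos 9.5°, sin 9.5°) = (35.70, 5.975). ∠DKF = 50.1°, so KF runs at 9.5° + (180° − 50.1°) = 139.4° from the x-axis; with |KF| = 16.3, F = K + 16.3·(cos 139.4°, sin 139.4°) = (23.33, 16.58). The perpendicularity gives FM at right angles to KF; with |FM| = 12.8 on the right of KF, M = F + 12.8·(0.6508, 0.7593) = (31.66, 26.30). Then cos ∠KMF = MK·MF / (|MK||MF|), giving 51.86°.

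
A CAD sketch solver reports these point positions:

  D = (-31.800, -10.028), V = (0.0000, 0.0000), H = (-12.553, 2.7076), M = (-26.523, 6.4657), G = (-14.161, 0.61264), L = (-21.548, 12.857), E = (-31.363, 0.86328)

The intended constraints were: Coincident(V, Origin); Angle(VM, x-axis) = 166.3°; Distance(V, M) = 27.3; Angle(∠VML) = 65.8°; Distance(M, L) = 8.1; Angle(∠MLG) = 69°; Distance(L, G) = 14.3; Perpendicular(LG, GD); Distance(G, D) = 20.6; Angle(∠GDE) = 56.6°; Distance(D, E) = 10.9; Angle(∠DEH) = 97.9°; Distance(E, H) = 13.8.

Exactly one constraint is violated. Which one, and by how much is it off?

Distance(E, H) = 13.8 — off by 5.10.

V = (0.00, 0.00) ✓; VM at 166.3° ✓; |VM| = 27.30 ✓; ∠VML = 65.80° ✓; |ML| = 8.099 ✓; ∠MLG = 69.00° ✓; |LG| = 14.30 ✓; ∠(LG, GD) = 90.00° ✓; |GD| = 20.60 ✓; ∠GDE = 56.60° ✓; |DE| = 10.90 ✓; ∠DEH = 97.90° ✓; |EH| = 18.90 ✗.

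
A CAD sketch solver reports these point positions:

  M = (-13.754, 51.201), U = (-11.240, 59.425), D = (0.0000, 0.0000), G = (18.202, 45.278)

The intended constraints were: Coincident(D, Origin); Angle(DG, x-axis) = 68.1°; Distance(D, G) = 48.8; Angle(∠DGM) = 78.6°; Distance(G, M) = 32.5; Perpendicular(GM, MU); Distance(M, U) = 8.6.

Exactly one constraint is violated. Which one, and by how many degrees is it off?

Perpendicular(GM, MU) — off by 6.50°.

D = (0.00, 0.00) ✓; DG at 68.10° ✓; |DG| = 48.80 ✓; ∠DGM = 78.60° ✓; |GM| = 32.50 ✓; ∠(GM, MU) = 96.50° ✗; |MU| = 8.600 ✓.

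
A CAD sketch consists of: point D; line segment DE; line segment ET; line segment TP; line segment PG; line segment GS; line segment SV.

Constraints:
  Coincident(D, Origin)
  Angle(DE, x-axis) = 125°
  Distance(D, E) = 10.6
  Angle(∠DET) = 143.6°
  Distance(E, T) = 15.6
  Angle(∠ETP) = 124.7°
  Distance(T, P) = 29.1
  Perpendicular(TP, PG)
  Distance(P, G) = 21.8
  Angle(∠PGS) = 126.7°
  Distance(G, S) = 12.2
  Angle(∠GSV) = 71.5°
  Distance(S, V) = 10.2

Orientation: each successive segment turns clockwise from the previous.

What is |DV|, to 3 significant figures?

25.0

∠PGS = 126.7° gives GS at -110° from the x-axis; with |GS| = 12.2, S = (26.4, 10.6). ∠GSV = 71.5° gives SV at 142° from the x-axis; with |SV| = 10.2, V = (18.4, 16.9). Then |DV| = |V − D| = 25.0.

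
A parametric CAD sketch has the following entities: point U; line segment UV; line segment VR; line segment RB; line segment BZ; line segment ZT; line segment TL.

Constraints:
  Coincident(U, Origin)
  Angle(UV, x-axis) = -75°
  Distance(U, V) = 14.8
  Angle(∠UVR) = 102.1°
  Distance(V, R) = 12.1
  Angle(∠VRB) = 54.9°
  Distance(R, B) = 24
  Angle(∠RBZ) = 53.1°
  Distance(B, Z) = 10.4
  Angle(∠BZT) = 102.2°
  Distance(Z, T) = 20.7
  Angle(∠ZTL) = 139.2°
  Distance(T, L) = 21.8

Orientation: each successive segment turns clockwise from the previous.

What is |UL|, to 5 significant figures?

39.123

U is at the origin; UV runs at -75.0° with length 14.8, so V = (3.8305, -14.296). ∠UVR = 102.1° gives VR at -152.90° from the x-axis; with |VR| = 12.1, R = (-6.9411, -19.808). ∠VRB = 54.9° gives RB at 82.000° from the x-axis; with |RB| = 24.0, B = (-3.6009, 3.9586). ∠RBZ = 53.1° gives BZ at -44.900° from the x-axis; with |BZ| = 10.4, Z = (3.7658, -3.3824). ∠BZT = 102.2° gives ZT at -122.70° from the x-axis; with |ZT| = 20.7, T = (-7.4171, -20.802). ∠ZTL = 139.2° gives TL at -163.50° from the x-axis; with |TL| = 21.8, L = (-28.319, -26.993). Then |UL| = |L − U| = 39.123.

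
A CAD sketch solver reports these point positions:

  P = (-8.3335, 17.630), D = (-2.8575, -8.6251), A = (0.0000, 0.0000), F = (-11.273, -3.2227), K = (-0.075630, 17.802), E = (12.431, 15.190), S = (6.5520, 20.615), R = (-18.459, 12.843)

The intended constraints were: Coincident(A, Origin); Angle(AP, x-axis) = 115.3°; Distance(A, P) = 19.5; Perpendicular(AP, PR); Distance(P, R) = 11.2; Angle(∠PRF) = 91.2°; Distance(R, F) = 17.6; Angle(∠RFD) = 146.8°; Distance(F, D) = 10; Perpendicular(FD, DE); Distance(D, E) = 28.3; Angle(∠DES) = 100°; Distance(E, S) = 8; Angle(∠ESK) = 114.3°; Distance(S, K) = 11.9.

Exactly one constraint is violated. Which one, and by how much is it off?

Distance(S, K) = 11.9 — off by 4.70.

A = (0.00, 0.00) ✓; AP at 115.3° ✓; |AP| = 19.50 ✓; ∠(AP, PR) = 90.00° ✓; |PR| = 11.20 ✓; ∠PRF = 91.20° ✓; |RF| = 17.60 ✓; ∠RFD = 146.8° ✓; |FD| = 10.00 ✓; ∠(FD, DE) = 90.00° ✓; |DE| = 28.30 ✓; ∠DES = 100.0° ✓; |ES| = 8.000 ✓; ∠ESK = 114.3° ✓; |SK| = 7.200 ✗.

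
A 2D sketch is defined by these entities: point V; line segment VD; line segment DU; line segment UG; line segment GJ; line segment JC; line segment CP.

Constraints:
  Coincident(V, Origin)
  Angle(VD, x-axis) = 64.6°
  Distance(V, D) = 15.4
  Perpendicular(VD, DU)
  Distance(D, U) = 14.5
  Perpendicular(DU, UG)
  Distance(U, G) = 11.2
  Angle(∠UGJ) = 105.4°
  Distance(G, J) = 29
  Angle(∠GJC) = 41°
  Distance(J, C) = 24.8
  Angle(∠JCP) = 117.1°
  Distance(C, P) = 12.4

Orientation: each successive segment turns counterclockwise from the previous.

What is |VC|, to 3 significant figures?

17.2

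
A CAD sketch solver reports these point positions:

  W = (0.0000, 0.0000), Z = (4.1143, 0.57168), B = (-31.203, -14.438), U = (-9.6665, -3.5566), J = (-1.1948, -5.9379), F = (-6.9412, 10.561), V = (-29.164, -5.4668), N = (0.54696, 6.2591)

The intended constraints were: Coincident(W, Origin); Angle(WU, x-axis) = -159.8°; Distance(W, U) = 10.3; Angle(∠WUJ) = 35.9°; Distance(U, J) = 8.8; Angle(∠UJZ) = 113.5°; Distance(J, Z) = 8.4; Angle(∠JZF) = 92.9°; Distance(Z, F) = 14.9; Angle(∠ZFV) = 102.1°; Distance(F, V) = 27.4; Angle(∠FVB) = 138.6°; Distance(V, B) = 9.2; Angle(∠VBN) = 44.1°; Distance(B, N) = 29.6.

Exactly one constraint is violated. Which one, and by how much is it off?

Distance(B, N) = 29.6 — off by 8.30.

W = (0.00, 0.00) ✓; WU at -159.8° ✓; |WU| = 10.30 ✓; ∠WUJ = 35.90° ✓; |UJ| = 8.800 ✓; ∠UJZ = 113.5° ✓; |JZ| = 8.400 ✓; ∠JZF = 92.90° ✓; |ZF| = 14.90 ✓; ∠ZFV = 102.1° ✓; |FV| = 27.40 ✓; ∠FVB = 138.6° ✓; |VB| = 9.200 ✓; ∠VBN = 44.10° ✓; |BN| = 37.90 ✗.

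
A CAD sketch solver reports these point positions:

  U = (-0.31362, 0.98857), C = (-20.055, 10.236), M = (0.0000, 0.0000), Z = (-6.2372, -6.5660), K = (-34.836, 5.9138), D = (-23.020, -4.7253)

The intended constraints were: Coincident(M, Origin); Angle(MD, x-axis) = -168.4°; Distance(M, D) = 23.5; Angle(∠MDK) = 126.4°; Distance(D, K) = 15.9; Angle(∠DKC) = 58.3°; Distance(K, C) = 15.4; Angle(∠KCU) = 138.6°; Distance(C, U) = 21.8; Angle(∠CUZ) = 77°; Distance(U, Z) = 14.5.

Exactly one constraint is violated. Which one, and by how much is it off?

Distance(U, Z) = 14.5 — off by 4.90.

M = (0.00, 0.00) ✓; MD at -168.4° ✓; |MD| = 23.50 ✓; ∠MDK = 126.4° ✓; |DK| = 15.90 ✓; ∠DKC = 58.30° ✓; |KC| = 15.40 ✓; ∠KCU = 138.6° ✓; |CU| = 21.80 ✓; ∠CUZ = 77.00° ✓; |UZ| = 9.600 ✗.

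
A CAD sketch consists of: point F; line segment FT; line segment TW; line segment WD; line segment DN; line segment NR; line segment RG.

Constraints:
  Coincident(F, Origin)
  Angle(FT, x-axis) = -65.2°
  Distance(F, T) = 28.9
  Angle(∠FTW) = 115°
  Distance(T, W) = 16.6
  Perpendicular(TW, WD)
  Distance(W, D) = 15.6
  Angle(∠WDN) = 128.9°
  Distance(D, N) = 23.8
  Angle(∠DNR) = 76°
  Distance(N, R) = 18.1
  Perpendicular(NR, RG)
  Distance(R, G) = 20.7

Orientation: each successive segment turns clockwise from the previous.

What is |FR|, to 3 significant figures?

12.4

F is at the origin; FT runs at -65.2° with length 28.9, so T = (12.1, -26.2). ∠FTW = 115.0° gives TW at -130° from the x-axis; with |TW| = 16.6, W = (1.41, -38.9). TW is perpendicular to WD, so WD runs at 140°; with |WD| = 15.6, D = (-10.5, -28.8). ∠WDN = 128.9° gives DN at 88.7° from the x-axis; with |DN| = 23.8, N = (-9.97, -5.05). ∠DNR = 76.0° gives NR at -15.3° from the x-axis; with |NR| = 18.1, R = (7.49, -9.83). Then |FR| = |R − F| = 12.4.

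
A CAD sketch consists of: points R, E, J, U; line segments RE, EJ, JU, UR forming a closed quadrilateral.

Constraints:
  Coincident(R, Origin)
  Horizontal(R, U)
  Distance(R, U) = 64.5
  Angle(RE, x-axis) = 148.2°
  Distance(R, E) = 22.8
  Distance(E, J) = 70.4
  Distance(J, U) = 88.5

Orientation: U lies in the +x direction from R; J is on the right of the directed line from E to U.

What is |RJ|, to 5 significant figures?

56.694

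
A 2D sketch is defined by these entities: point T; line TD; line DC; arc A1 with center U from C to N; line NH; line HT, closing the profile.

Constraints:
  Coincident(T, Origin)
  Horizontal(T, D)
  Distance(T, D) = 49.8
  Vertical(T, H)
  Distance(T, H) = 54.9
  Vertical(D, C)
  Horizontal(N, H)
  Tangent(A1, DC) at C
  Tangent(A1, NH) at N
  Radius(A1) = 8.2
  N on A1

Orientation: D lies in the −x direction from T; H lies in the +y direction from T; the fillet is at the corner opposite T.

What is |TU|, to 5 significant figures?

62.542

T is at the origin; T and D share the same y with |TD| = 49.8 and D on the −x side, so D = (-49.800, 0.0000). TH is vertical with |TH| = 54.9 and H on the +y side, so H = (0.0000, 54.900). The virtual corner opposite T is at (-49.800, 54.900). Tangency of A1 to DC means the radius UC is perpendicular to DC and since A1 is tangent to NH there, UN ⟂ NH, with radius 8.2, so the center U sits 8.2 in from both sides at U = (-41.600, 46.700). Then |TU| = |U − T| = 62.542.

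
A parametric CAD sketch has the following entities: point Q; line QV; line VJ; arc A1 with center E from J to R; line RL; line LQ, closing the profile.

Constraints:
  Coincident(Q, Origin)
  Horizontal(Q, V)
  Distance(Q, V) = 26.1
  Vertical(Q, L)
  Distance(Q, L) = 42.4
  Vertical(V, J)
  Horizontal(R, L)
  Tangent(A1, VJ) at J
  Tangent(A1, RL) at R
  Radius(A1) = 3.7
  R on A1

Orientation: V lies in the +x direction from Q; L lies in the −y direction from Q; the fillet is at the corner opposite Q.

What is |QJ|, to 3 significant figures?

46.7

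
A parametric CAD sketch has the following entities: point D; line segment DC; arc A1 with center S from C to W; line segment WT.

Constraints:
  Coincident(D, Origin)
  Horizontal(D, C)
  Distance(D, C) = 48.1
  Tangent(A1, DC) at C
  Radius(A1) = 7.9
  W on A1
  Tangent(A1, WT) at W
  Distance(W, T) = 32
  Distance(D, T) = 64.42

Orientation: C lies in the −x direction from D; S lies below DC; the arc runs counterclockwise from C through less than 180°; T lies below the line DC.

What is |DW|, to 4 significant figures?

56.64

D is at the origin; DC is horizontal with |DC| = 48.1 and C on the −x side, so C = (-48.10, 0.000). The tangent condition forces SC to be normal to DC, so S = C + (0, -7.9) = (-48.10, -7.900). Since SW ⟂ WT (tangency), |ST| = √(7.9² + 32.0²) = 32.96 regardless of where W sits on A1. So T lies on both circle(D, 64.42) and circle(S, 32.96); the below-DC intersection is T = (-49.84, -40.81). W is the foot of the tangent from T: W = (-55.86, -9.386).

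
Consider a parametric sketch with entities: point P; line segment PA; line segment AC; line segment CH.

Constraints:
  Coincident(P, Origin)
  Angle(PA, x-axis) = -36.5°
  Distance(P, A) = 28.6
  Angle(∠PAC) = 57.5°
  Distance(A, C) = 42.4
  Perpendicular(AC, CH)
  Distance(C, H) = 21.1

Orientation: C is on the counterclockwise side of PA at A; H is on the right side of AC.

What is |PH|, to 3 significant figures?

52.7

P is at the origin; PA runs at -36.5° with length 28.6, so A = 28.6·(cos -36.5°, sin -36.5°) = (23.0, -17.0). ∠PAC = 57.5°, so AC runs at -36.5° + (180° − 57.5°) = 86.0° from the x-axis; with |AC| = 42.4, C = A + 42.4·(cos 86.0°, sin 86.0°) = (25.9, 25.3). AC is perpendicular to CH; with |CH| = 21.1 on the right of AC, H = C + 21.1·(0.998, -0.0698) = (47.0, 23.8). Then |PH| = |H − P| = 52.7.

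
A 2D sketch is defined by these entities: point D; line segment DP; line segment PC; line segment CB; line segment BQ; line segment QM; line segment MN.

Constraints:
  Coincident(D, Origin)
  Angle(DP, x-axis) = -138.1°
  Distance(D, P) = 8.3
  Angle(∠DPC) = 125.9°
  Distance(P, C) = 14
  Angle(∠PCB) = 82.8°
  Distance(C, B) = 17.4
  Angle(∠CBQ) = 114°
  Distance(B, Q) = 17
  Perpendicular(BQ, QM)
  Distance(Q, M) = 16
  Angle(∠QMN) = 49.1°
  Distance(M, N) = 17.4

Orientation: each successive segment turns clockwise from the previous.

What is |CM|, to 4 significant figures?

24.08

∠CBQ = 114.0° gives BQ at 4.600° from the x-axis; with |BQ| = 17.0, Q = (2.863, 15.19). BQ is perpendicular to QM, so QM runs at -85.40°; with |QM| = 16.0, M = (4.146, -0.7575). Then |CM| = |M − C| = 24.08.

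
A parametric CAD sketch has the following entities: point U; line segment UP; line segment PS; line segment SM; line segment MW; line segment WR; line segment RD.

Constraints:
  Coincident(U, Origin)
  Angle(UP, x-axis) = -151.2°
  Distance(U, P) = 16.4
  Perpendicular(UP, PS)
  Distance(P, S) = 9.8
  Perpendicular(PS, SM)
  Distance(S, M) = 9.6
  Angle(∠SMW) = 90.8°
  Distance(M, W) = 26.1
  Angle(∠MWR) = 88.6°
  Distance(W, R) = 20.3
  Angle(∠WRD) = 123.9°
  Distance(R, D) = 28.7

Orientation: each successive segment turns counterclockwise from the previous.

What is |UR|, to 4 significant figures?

31.20

U is at the origin; UP runs at -151.2° with length 16.4, so P = (-14.37, -7.901). UP is perpendicular to PS, so PS runs at -61.20°; with |PS| = 9.8, S = (-9.650, -16.49). PS ⟂ SM, so SM runs at 28.80°; with |SM| = 9.6, M = (-1.238, -11.86). ∠SMW = 90.8° gives MW at 118.0° from the x-axis; with |MW| = 26.1, W = (-13.49, 11.18). ∠MWR = 88.6° gives WR at -150.6° from the x-axis; with |WR| = 20.3, R = (-31.18, 1.216). Then |UR| = |R − U| = 31.20.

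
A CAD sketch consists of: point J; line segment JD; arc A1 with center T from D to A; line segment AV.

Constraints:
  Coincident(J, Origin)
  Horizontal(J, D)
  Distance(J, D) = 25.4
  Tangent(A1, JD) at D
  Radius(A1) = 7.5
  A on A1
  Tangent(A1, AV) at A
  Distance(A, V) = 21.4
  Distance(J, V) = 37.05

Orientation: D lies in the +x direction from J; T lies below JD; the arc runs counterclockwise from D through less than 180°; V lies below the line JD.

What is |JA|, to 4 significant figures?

20.08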